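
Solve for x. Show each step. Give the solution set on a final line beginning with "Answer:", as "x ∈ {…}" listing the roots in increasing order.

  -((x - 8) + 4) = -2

Step 1. [-((x - 8) + 4) = -2] leading − — multiply by −1 ⇒ neg: (x - 8) + 4 = 2.
Step 2. [(x - 8) + 4 = 2] subtract 4: x sits inside (… + 4) ⇒ sub: x - 8 = -2.
Step 3. [x - 8 = -2] -8 is outermost — add 8 both sides. So sub: x = 6.

Answer: x ∈ {6}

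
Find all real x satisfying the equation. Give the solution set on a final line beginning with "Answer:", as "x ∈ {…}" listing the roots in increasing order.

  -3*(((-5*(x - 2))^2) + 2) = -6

Step 1. [-3*(((-5*(x - 2))^2) + 2) = -6] divide by the outer -3 ⇒ div: ((-5*(x - 2))^2) + 2 = 2.
Step 2. [((-5*(x - 2))^2) + 2 = 2] the outer +2 inverts by subtracting 2. So sub: (-5*(x - 2))^2 = 0.
Step 3. [(-5*(x - 2))^2 = 0] LHS squared, RHS 0 ≥ 0: apply √ (±) ⇒ sqrt: -5*(x - 2) = 0.
Step 4. [-5*(x - 2) = 0] -5·(inner) — divide through by -5 ⇒ div: x - 2 = 0.
Step 5. [x - 2 = 0] 2 comes off first (add 2), so sub: x = 2.

Answer: x ∈ {2}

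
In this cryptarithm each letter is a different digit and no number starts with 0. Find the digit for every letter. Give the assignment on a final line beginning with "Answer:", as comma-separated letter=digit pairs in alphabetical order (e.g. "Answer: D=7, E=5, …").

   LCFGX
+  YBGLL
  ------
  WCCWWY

Step 1. [col 1: X + L ≡ Y (mod 10)] several values work for X in column 1 (X + L ≡ Y (mod 10), carry-in 0); try X=2, so X=2.
Step 2. [col 1: X + L ≡ Y (mod 10)] L=5 is one option consistent with column 1 (X + L ≡ Y (mod 10), carry-in 0) — take it. So L=5.
Step 3. [W] the sum has 6 digits but both addends have 5; that extra leading digit W is the final carry, namely 1. So W=1.
Step 4. [col 1: X + L ≡ Y (mod 10)] column 1 reads X+L+carry(0)=Y with X=2, L=5; with digits 1,2,5 already taken and all letters distinct, the only value for Y is 7, so Y=7.
Step 5. [col 2: G + L ≡ W (mod 10)] in column 2 we have G+L≡W with carry-in 0; given L=5, W=1 and digits 1,2,5,7 already taken and all letters distinct, that pins G to 6, so G=6.
Step 6. [col 3: F + G ≡ W (mod 10)] from column 3 (G=6, W=1, carry-in 1, digits 1,2,5,6,7 already taken and all letters distinct): F must equal 4 ⇒ F=4.
Step 7. [col 4: C + B ≡ C (mod 10)] column 4: given nothing yet, carry-in 1, and digits 1,2,4,5,6,7 already taken and all letters distinct, C+B≡C (mod 10) forces B=9. So B=9.
Step 8. [col 4: C + B ≡ C (mod 10)] no forcing yet in column 4 (carry-in 1); C=3 is free and consistent — try it, so C=3.

Answer: B=9, C=3, F=4, G=6, L=5, W=1, X=2, Y=7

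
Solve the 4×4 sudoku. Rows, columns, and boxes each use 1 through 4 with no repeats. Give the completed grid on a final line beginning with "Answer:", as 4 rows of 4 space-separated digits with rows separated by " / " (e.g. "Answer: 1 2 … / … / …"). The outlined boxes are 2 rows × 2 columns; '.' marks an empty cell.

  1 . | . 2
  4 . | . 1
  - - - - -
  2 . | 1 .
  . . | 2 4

Step 1. [r1c2∈{3}] only 3 remains possible at r1c2. So r1c2=3.
Step 2. [r3c4∈{3}] nothing but 3 survives at r3c4, so r3c4=3.
Step 3. [r4c1∈{3}] nothing but 3 survives at r4c1, so r4c1=3.
Step 4. [r3c2∈{4}] nothing but 4 survives at r3c2, so r3c2=4.
Step 5. [r4c2∈{1}] r4c2's peers cover all but 1. So r4c2=1.
Step 6. [r2c3∈{3}] only 3 remains possible at r2c3, so r2c3=3.
Step 7. [r2c2∈{2}] r2c2 is down to just 2 ⇒ r2c2=2.
Step 8. [r1c3∈{4}] r1c3 has the single candidate 4 ⇒ r1c3=4.

Answer: 1 3 4 2 / 4 2 3 1 / 2 4 1 3 / 3 1 2 4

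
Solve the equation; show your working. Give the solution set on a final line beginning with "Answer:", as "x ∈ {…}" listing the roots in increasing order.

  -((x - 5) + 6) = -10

Step 1. [-((x - 5) + 6) = -10] leading − — multiply by −1 ⇒ neg: (x - 5) + 6 = 10.
Step 2. [(x - 5) + 6 = 10] peel the +6: subtract 6 from each side ⇒ sub: x - 5 = 4.
Step 3. [x - 5 = 4] add 5: x sits inside (… - 5). So sub: x = 9.

Answer: x ∈ {9}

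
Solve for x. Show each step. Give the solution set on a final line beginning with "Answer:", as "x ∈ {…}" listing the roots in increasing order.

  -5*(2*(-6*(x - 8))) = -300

Step 1. [-5*(2*(-6*(x - 8))) = -300] -5·(inner) — divide through by -5 ⇒ div: 2*(-6*(x - 8)) = 60.
Step 2. [2*(-6*(x - 8)) = 60] 2 out front; divide by 2. So div: -6*(x - 8) = 30.
Step 3. [-6*(x - 8) = 30] divide by the outer -6. So div: x - 8 = -5.
Step 4. [x - 8 = -5] 8 comes off first (add 8) ⇒ sub: x = 3.

Answer: x ∈ {3}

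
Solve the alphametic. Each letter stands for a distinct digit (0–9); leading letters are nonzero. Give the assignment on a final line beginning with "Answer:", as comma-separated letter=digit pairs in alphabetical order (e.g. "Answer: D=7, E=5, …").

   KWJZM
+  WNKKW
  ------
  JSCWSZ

Step 1. [J] the sum has 6 digits but both addends have 5; that extra leading digit J is the final carry, namely 1, so J=1.
Step 2. [col 1: M + W ≡ Z (mod 10)] no forcing yet in column 1 (carry-in 0); Z=5 is free and consistent — try it, so Z=5.
Step 3. [col 1: M + W ≡ Z (mod 10)] column 1 (M + W ≡ Z (mod 10), carry-in 0) doesn't pin W yet; pick W=6 and continue. So W=6.
Step 4. [col 1: M + W ≡ Z (mod 10)] in column 1 we have M+W≡Z with carry-in 0; given W=6, Z=5 and digits 1,5,6 already taken and all letters distinct, that pins M to 9, so M=9.
Step 5. [col 2: Z + K ≡ S (mod 10)] no forcing yet in column 2 (carry-in 1); K=4 is free and consistent — try it. So K=4.
Step 6. [col 2: Z + K ≡ S (mod 10)] from column 2 (Z=5, K=4, carry-in 1, digits 1,4,5,6,9 already taken and all letters distinct): S must equal 0. So S=0.
Step 7. [col 4: W + N ≡ C (mod 10)] no forcing yet in column 4 (carry-in 0); N=2 is free and consistent — try it. So N=2.
Step 8. [col 4: W + N ≡ C (mod 10)] column 4 reads W+N+carry(0)=C with W=6, N=2; with digits 0,1,2,4,5,6,9 already taken and all letters distinct, the only value for C is 8. So C=8.

Answer: C=8, J=1, K=4, M=9, N=2, S=0, W=6, Z=5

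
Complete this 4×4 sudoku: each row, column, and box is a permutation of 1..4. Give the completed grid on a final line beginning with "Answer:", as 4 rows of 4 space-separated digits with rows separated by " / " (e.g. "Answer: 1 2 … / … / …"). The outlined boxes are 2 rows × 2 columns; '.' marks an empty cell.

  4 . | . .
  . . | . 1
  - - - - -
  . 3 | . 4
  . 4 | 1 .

Step 1. [r3c3∈{2}] only 2 remains possible at r3c3, so r3c3=2.
Step 2. [r2c1∈{2,3}] in col 1, 3 fits only at r2c1. So r2c1=3.
Step 3. [r1c4∈{2,3}] 2 has one home in col 4: r1c4 ⇒ r1c4=2.
Step 4. [r4c4∈{3}] r4c4 is down to just 3, so r4c4=3.
Step 5. [r2c2∈{2}] r2c2's peers cover all but 2. So r2c2=2.
Step 6. [r3c1∈{1}] only 1 remains possible at r3c1. So r3c1=1.
Step 7. [r1c2∈{1}] only 1 remains possible at r1c2 ⇒ r1c2=1.
Step 8. [r1c3∈{3}] r1c3 has the single candidate 3 ⇒ r1c3=3.
Step 9. [r4c1∈{2}] nothing but 2 survives at r4c1. So r4c1=2.
Step 10. [r2c3∈{4}] r2c3's peers cover all but 4. So r2c3=4.

Answer: 4 1 3 2 / 3 2 4 1 / 1 3 2 4 / 2 4 1 3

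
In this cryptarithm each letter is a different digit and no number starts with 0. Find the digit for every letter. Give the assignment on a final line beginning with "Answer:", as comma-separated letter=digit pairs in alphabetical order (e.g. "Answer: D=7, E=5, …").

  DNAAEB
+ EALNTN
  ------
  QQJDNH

Step 1. [col 1: B + N ≡ H (mod 10)] no forcing yet in column 1 (carry-in 0); H=9 is free and consistent — try it. So H=9.
Step 2. [col 1: B + N ≡ H (mod 10)] no forcing yet in column 1 (carry-in 0); N=4 is free and consistent — try it, so N=4.
Step 3. [col 1: B + N ≡ H (mod 10)] column 1: given N=4, H=9, carry-in 0, and digits 4,9 already taken and all letters distinct, B+N≡H (mod 10) forces B=5. So B=5.
Step 4. [col 2: E + T ≡ N (mod 10)] column 2 (E + T ≡ N (mod 10), carry-in 0) doesn't pin E yet; pick E=1 and continue ⇒ E=1.
Step 5. [col 2: E + T ≡ N (mod 10)] in column 2 we have E+T≡N with carry-in 0; given E=1, N=4 and digits 1,4,5,9 already taken and all letters distinct, that pins T to 3. So T=3.
Step 6. [col 3: A + N ≡ D (mod 10)] D=6 is one option consistent with column 3 (A + N ≡ D (mod 10), carry-in 0) — take it ⇒ D=6.
Step 7. [col 3: A + N ≡ D (mod 10)] column 3: given N=4, D=6, carry-in 0, and digits 1,3,4,5,6,9 already taken and all letters distinct, A+N≡D (mod 10) forces A=2, so A=2.
Step 8. [col 4: A + L ≡ J (mod 10)] in column 4 we have A+L≡J with carry-in 0; given A=2 and digits 1,2,3,4,5,6,9 already taken and all letters distinct, that pins L to 8 ⇒ L=8.
Step 9. [col 4: A + L ≡ J (mod 10)] column 4: given A=2, L=8, carry-in 0, and digits 1,2,3,4,5,6,8,9 already taken and all letters distinct, A+L≡J (mod 10) forces J=0 ⇒ J=0.
Step 10. [col 5: N + A ≡ Q (mod 10)] column 5: given N=4, A=2, carry-in 1, and digits 0,1,2,3,4,5,6,8,9 already taken and all letters distinct, N+A≡Q (mod 10) forces Q=7, so Q=7.

Answer: A=2, B=5, D=6, E=1, H=9, J=0, L=8, N=4, Q=7, T=3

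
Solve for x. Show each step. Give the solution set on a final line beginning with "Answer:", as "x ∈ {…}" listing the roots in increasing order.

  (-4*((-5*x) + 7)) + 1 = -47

Step 1. [(-4*((-5*x) + 7)) + 1 = -47] the outer +1 inverts by subtracting 1, so sub: -4*((-5*x) + 7) = -48.
Step 2. [-4*((-5*x) + 7) = -48] -4·(inner) — divide through by -4 ⇒ div: (-5*x) + 7 = 12.
Step 3. [(-5*x) + 7 = 12] the outer +7 inverts by subtracting 7, so sub: -5*x = 5.
Step 4. [-5*x = 5] -5·(inner) — divide through by -5 ⇒ div: x = -1.

Answer: x ∈ {-1}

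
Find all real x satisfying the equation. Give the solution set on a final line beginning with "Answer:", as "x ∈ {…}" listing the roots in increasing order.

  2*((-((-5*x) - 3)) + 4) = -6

Step 1. [2*((-((-5*x) - 3)) + 4) = -6] LHS = 2·(…); ÷2 both sides, so div: (-((-5*x) - 3)) + 4 = -3.
Step 2. [(-((-5*x) - 3)) + 4 = -3] peel the +4: subtract 4 from each side ⇒ sub: -((-5*x) - 3) = -7.
Step 3. [-((-5*x) - 3) = -7] LHS negated; negate both sides. So neg: (-5*x) - 3 = 7.
Step 4. [(-5*x) - 3 = 7] add 3: x sits inside (… - 3). So sub: -5*x = 10.
Step 5. [-5*x = 10] -5 out front; divide by -5 ⇒ div: x = -2.

Answer: x ∈ {-2}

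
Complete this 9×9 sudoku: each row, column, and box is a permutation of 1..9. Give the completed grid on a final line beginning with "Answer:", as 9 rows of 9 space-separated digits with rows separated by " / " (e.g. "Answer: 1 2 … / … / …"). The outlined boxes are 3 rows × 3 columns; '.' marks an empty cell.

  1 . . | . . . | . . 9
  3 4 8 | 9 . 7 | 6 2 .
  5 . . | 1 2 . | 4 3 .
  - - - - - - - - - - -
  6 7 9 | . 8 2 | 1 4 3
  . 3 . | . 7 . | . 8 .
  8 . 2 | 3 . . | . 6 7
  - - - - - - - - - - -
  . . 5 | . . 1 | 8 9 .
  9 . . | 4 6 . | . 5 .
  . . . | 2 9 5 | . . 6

Step 1. [r7c1∈{2,4,7}] col 1 places 2 nowhere but r7c1 ⇒ r7c1=2.
Step 2. [r9c1∈{4,7}] r9c1 is the only open cell in col 1 admitting 7, so r9c1=7.
Step 3. [r2c5∈{5}] r2c5 is down to just 5, so r2c5=5.
Step 4. [r5c3∈{1,4}] in row 5, 1 fits only at r5c3 ⇒ r5c3=1.
Step 5. [r8c6∈{3,8}] box 8 places 8 nowhere but r8c6. So r8c6=8.
Step 6. [r3c6∈{6}] r3c6's peers cover all but 6. So r3c6=6.
Step 7. [r5c9∈{2,5}] 5 has one home in col 9: r5c9 ⇒ r5c9=5.
Step 8. [r8c7∈{2,3,7}] r8c7 is the only open cell in row 8 admitting 7, so r8c7=7.
Step 9. [r8c2∈{1}] r8c2 has the single candidate 1, so r8c2=1.
Step 10. [r1c3∈{6,7}] in col 3, 6 fits only at r1c3 ⇒ r1c3=6.
Step 11. [r6c7∈{9}] r6c7 has the single candidate 9 ⇒ r6c7=9.
Step 12. [r6c6∈{4}] r6c6's peers cover all but 4 ⇒ r6c6=4.
Step 13. [r9c3∈{3,4}] 4 has one home in row 9: r9c3 ⇒ r9c3=4.
Step 14. [r7c5∈{3}] r7c5 has the single candidate 3, so r7c5=3.
Step 15. [r8c9∈{2}] r8c9's peers cover all but 2, so r8c9=2.
Step 16. [r3c2∈{9}] r3c2 is down to just 9. So r3c2=9.
Step 17. [r5c6∈{9}] only 9 remains possible at r5c6 ⇒ r5c6=9.
Step 18. [r8c3∈{3}] nothing but 3 survives at r8c3 ⇒ r8c3=3.
Step 19. [r7c2∈{6}] r7c2 is down to just 6, so r7c2=6.
Step 20. [r7c9∈{4}] r7c9 is down to just 4 ⇒ r7c9=4.
Step 21. [r9c2∈{8}] only 8 remains possible at r9c2. So r9c2=8.
Step 22. [r6c2∈{5}] r6c2 has the single candidate 5, so r6c2=5.
Step 23. [r5c7∈{2}] only 2 remains possible at r5c7, so r5c7=2.
Step 24. [r5c1∈{4}] r5c1 has the single candidate 4. So r5c1=4.
Step 25. [r4c4∈{5}] r4c4 has the single candidate 5 ⇒ r4c4=5.
Step 26. [r9c8∈{1}] r9c8 has the single candidate 1 ⇒ r9c8=1.
Step 27. [r1c6∈{3}] r1c6 is down to just 3, so r1c6=3.
Step 28. [r5c4∈{6}] r5c4 has the single candidate 6. So r5c4=6.
Step 29. [r7c4∈{7}] r7c4's peers cover all but 7. So r7c4=7.
Step 30. [r1c5∈{4}] only 4 remains possible at r1c5 ⇒ r1c5=4.
Step 31. [r3c3∈{7}] r3c3's peers cover all but 7, so r3c3=7.
Step 32. [r3c9∈{8}] only 8 remains possible at r3c9 ⇒ r3c9=8.
Step 33. [r1c8∈{7}] r1c8's peers cover all but 7. So r1c8=7.
Step 34. [r1c2∈{2}] nothing but 2 survives at r1c2. So r1c2=2.
Step 35. [r6c5∈{1}] only 1 remains possible at r6c5 ⇒ r6c5=1.
Step 36. [r1c7∈{5}] r1c7 has the single candidate 5. So r1c7=5.
Step 37. [r9c7∈{3}] r9c7 is down to just 3, so r9c7=3.
Step 38. [r1c4∈{8}] nothing but 8 survives at r1c4. So r1c4=8.
Step 39. [r2c9∈{1}] r2c9's peers cover all but 1 ⇒ r2c9=1.

Answer: 1 2 6 8 4 3 5 7 9 / 3 4 8 9 5 7 6 2 1 / 5 9 7 1 2 6 4 3 8 / 6 7 9 5 8 2 1 4 3 / 4 3 1 6 7 9 2 8 5 / 8 5 2 3 1 4 9 6 7 / 2 6 5 7 3 1 8 9 4 / 9 1 3 4 6 8 7 5 2 / 7 8 4 2 9 5 3 1 6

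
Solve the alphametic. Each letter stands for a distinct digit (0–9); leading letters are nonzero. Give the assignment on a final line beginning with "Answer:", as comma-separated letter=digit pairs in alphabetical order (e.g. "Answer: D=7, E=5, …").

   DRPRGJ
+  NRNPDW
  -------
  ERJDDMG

Step 1. [col 1: J + W ≡ G (mod 10)] W=2 is one option consistent with column 1 (J + W ≡ G (mod 10), carry-in 0) — take it ⇒ W=2.
Step 2. [col 1: J + W ≡ G (mod 10)] column 1 (J + W ≡ G (mod 10), carry-in 0) doesn't pin G yet; pick G=8 and continue. So G=8.
Step 3. [col 1: J + W ≡ G (mod 10)] from column 1 (W=2, G=8, carry-in 0, digits 2,8 already taken and all letters distinct): J must equal 6, so J=6.
Step 4. [col 2: G + D ≡ M (mod 10)] M=7 is one option consistent with column 2 (G + D ≡ M (mod 10), carry-in 0) — take it ⇒ M=7.
Step 5. [col 2: G + D ≡ M (mod 10)] column 2: given G=8, M=7, carry-in 0, and digits 2,6,7,8 already taken and all letters distinct, G+D≡M (mod 10) forces D=9 ⇒ D=9.
Step 6. [col 3: R + P ≡ D (mod 10)] several values work for P in column 3 (R + P ≡ D (mod 10), carry-in 1); try P=5. So P=5.
Step 7. [E] E is the leading digit of a 7-digit sum of two 6-digit numbers; the final carry is exactly 1. So E=1.
Step 8. [col 3: R + P ≡ D (mod 10)] from column 3 (P=5, D=9, carry-in 1, digits 1,2,5,6,7,8,9 already taken and all letters distinct): R must equal 3 ⇒ R=3.
Step 9. [col 4: P + N ≡ D (mod 10)] in column 4 we have P+N≡D with carry-in 0; given P=5, D=9 and digits 1,2,3,5,6,7,8,9 already taken and all letters distinct, that pins N to 4 ⇒ N=4.

Answer: D=9, E=1, G=8, J=6, M=7, N=4, P=5, R=3, W=2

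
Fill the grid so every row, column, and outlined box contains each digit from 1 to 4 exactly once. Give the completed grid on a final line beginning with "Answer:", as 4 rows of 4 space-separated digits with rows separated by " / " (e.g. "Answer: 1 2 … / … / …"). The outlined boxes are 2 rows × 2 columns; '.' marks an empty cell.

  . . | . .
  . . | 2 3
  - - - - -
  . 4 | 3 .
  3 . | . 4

Step 1. [r2c2∈{1}] only 1 remains possible at r2c2. So r2c2=1.
Step 2. [r4c3∈{1}] r4c3 is down to just 1, so r4c3=1.
Step 3. [r4c2∈{2}] r4c2 has the single candidate 2 ⇒ r4c2=2.
Step 4. [r2c1∈{4}] r2c1 is down to just 4 ⇒ r2c1=4.
Step 5. [r1c3∈{4}] r1c3 has the single candidate 4 ⇒ r1c3=4.
Step 6. [r3c4∈{2}] only 2 remains possible at r3c4, so r3c4=2.
Step 7. [r1c2∈{3}] only 3 remains possible at r1c2. So r1c2=3.
Step 8. [r3c1∈{1}] r3c1's peers cover all but 1 ⇒ r3c1=1.
Step 9. [r1c1∈{2}] r1c1 has the single candidate 2, so r1c1=2.
Step 10. [r1c4∈{1}] r1c4's peers cover all but 1, so r1c4=1.

Answer: 2 3 4 1 / 4 1 2 3 / 1 4 3 2 / 3 2 1 4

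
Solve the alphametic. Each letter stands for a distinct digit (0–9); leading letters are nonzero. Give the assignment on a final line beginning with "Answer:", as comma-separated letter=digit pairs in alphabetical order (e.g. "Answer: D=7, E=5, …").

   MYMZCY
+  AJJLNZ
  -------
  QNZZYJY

Step 1. [Q] Q is the leading digit of a 7-digit sum of two 6-digit numbers; the final carry is exactly 1, so Q=1.
Step 2. [col 1: Y + Z ≡ Y (mod 10)] column 1: given nothing yet, carry-in 0, and digits 1 already taken and all letters distinct, Y+Z≡Y (mod 10) forces Z=0 ⇒ Z=0.
Step 3. [col 1: Y + Z ≡ Y (mod 10)] column 1 (Y + Z ≡ Y (mod 10), carry-in 0) doesn't pin Y yet; pick Y=7 and continue. So Y=7.
Step 4. [col 2: C + N ≡ J (mod 10)] several values work for C in column 2 (C + N ≡ J (mod 10), carry-in 0); try C=9 ⇒ C=9.
Step 5. [col 2: C + N ≡ J (mod 10)] several values work for N in column 2 (C + N ≡ J (mod 10), carry-in 0); try N=3 ⇒ N=3.
Step 6. [col 2: C + N ≡ J (mod 10)] from column 2 (C=9, N=3, carry-in 0, digits 0,1,3,7,9 already taken and all letters distinct): J must equal 2, so J=2.
Step 7. [col 3: Z + L ≡ Y (mod 10)] in column 3 we have Z+L≡Y with carry-in 1; given Z=0, Y=7 and digits 0,1,2,3,7,9 already taken and all letters distinct, that pins L to 6. So L=6.
Step 8. [col 4: M + J ≡ Z (mod 10)] column 4: given J=2, Z=0, carry-in 0, and digits 0,1,2,3,6,7,9 already taken and all letters distinct, M+J≡Z (mod 10) forces M=8 ⇒ M=8.
Step 9. [col 6: M + A ≡ N (mod 10)] column 6 reads M+A+carry(1)=N with M=8, N=3; with digits 0,1,2,3,6,7,8,9 already taken and all letters distinct, the only value for A is 4. So A=4.

Answer: A=4, C=9, J=2, L=6, M=8, N=3, Q=1, Y=7, Z=0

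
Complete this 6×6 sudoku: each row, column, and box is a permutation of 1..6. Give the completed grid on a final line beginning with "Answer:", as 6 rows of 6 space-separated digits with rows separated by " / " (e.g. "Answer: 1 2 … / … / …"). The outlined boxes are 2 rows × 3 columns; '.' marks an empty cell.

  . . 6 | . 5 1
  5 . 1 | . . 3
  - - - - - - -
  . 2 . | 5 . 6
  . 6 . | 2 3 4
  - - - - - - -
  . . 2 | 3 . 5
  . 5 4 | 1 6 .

Step 1. [r1c4∈{4}] r1c4 is down to just 4 ⇒ r1c4=4.
Step 2. [r4c1∈{1}] r4c1 has the single candidate 1. So r4c1=1.
Step 3. [r6c1∈{3}] r6c1 has the single candidate 3. So r6c1=3.
Step 4. [r5c5∈{4}] r5c5's peers cover all but 4. So r5c5=4.
Step 5. [r5c1∈{6}] r5c1 has the single candidate 6, so r5c1=6.
Step 6. [r4c3∈{5}] only 5 remains possible at r4c3. So r4c3=5.
Step 7. [r3c5∈{1}] nothing but 1 survives at r3c5 ⇒ r3c5=1.
Step 8. [r2c2∈{4}] only 4 remains possible at r2c2 ⇒ r2c2=4.
Step 9. [r1c2∈{3}] r1c2's peers cover all but 3. So r1c2=3.
Step 10. [r3c3∈{3}] r3c3 is down to just 3 ⇒ r3c3=3.
Step 11. [r5c2∈{1}] only 1 remains possible at r5c2, so r5c2=1.
Step 12. [r2c4∈{6}] r2c4 is down to just 6 ⇒ r2c4=6.
Step 13. [r2c5∈{2}] only 2 remains possible at r2c5, so r2c5=2.
Step 14. [r3c1∈{4}] r3c1 has the single candidate 4 ⇒ r3c1=4.
Step 15. [r1c1∈{2}] r1c1 has the single candidate 2, so r1c1=2.
Step 16. [r6c6∈{2}] only 2 remains possible at r6c6 ⇒ r6c6=2.

Answer: 2 3 6 4 5 1 / 5 4 1 6 2 3 / 4 2 3 5 1 6 / 1 6 5 2 3 4 / 6 1 2 3 4 5 / 3 5 4 1 6 2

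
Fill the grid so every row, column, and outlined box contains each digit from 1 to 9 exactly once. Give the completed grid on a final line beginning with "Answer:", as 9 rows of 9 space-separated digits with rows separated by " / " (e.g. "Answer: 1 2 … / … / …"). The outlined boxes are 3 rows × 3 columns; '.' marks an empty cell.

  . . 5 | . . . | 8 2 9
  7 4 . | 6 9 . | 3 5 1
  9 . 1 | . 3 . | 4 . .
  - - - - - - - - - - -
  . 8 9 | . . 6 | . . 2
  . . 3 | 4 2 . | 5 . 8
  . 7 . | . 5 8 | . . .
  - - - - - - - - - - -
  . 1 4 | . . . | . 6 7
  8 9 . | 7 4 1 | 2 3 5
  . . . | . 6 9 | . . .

Step 1. [r9c2∈{2,3,5}] across col 2, 5 lands solely at r9c2. So r9c2=5.
Step 2. [r7c6∈{2,3,5}] 3 has one home in col 6: r7c6. So r7c6=3.
Step 3. [r5c2∈{6}] r5c2 has the single candidate 6. So r5c2=6.
Step 4. [r3c4∈{2,5,8}] across row 3, 8 lands solely at r3c4 ⇒ r3c4=8.
Step 5. [r5c8∈{1,7,9}] 9 has one home in row 5: r5c8, so r5c8=9.
Step 6. [r7c1∈{2}] r7c1 is down to just 2 ⇒ r7c1=2.
Step 7. [r4c7∈{1,7}] 7 has one home in col 7: r4c7 ⇒ r4c7=7.
Step 8. [r4c5∈{1}] r4c5 has the single candidate 1, so r4c5=1.
Step 9. [r4c8∈{4}] nothing but 4 survives at r4c8, so r4c8=4.
Step 10. [r6c8∈{1}] r6c8 is down to just 1. So r6c8=1.
Step 11. [r2c6∈{2}] nothing but 2 survives at r2c6 ⇒ r2c6=2.
Step 12. [r5c6∈{7}] r5c6 has the single candidate 7 ⇒ r5c6=7.
Step 13. [r6c9∈{3,6}] in col 9, 3 fits only at r6c9, so r6c9=3.
Step 14. [r1c1∈{3,6}] across row 1, 6 lands solely at r1c1 ⇒ r1c1=6.
Step 15. [r6c1∈{4}] r6c1 is down to just 4. So r6c1=4.
Step 16. [r3c2∈{2}] nothing but 2 survives at r3c2, so r3c2=2.
Step 17. [r7c7∈{9}] r7c7's peers cover all but 9, so r7c7=9.
Step 18. [r7c4∈{5}] r7c4's peers cover all but 5 ⇒ r7c4=5.
Step 19. [r9c7∈{1}] r9c7's peers cover all but 1, so r9c7=1.
Step 20. [r1c2∈{3}] r1c2 has the single candidate 3, so r1c2=3.
Step 21. [r1c6∈{4}] r1c6 has the single candidate 4, so r1c6=4.
Step 22. [r9c3∈{7}] nothing but 7 survives at r9c3 ⇒ r9c3=7.
Step 23. [r8c3∈{6}] r8c3 is down to just 6 ⇒ r8c3=6.
Step 24. [r3c8∈{7}] r3c8 has the single candidate 7. So r3c8=7.
Step 25. [r7c5∈{8}] only 8 remains possible at r7c5 ⇒ r7c5=8.
Step 26. [r3c9∈{6}] r3c9 has the single candidate 6, so r3c9=6.
Step 27. [r9c9∈{4}] only 4 remains possible at r9c9. So r9c9=4.
Step 28. [r6c4∈{9}] r6c4 has the single candidate 9. So r6c4=9.
Step 29. [r9c4∈{2}] nothing but 2 survives at r9c4, so r9c4=2.
Step 30. [r4c1∈{5}] r4c1 has the single candidate 5, so r4c1=5.
Step 31. [r4c4∈{3}] r4c4 is down to just 3 ⇒ r4c4=3.
Step 32. [r5c1∈{1}] r5c1 is down to just 1, so r5c1=1.
Step 33. [r9c8∈{8}] r9c8's peers cover all but 8, so r9c8=8.
Step 34. [r6c3∈{2}] r6c3 has the single candidate 2 ⇒ r6c3=2.
Step 35. [r9c1∈{3}] r9c1's peers cover all but 3 ⇒ r9c1=3.
Step 36. [r6c7∈{6}] r6c7's peers cover all but 6 ⇒ r6c7=6.
Step 37. [r1c5∈{7}] r1c5 has the single candidate 7 ⇒ r1c5=7.
Step 38. [r2c3∈{8}] r2c3's peers cover all but 8 ⇒ r2c3=8.
Step 39. [r1c4∈{1}] r1c4's peers cover all but 1. So r1c4=1.
Step 40. [r3c6∈{5}] r3c6's peers cover all but 5, so r3c6=5.

Answer: 6 3 5 1 7 4 8 2 9 / 7 4 8 6 9 2 3 5 1 / 9 2 1 8 3 5 4 7 6 / 5 8 9 3 1 6 7 4 2 / 1 6 3 4 2 7 5 9 8 / 4 7 2 9 5 8 6 1 3 / 2 1 4 5 8 3 9 6 7 / 8 9 6 7 4 1 2 3 5 / 3 5 7 2 6 9 1 8 4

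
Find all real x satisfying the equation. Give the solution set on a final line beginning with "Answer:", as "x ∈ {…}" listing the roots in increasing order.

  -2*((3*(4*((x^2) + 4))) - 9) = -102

Step 1. [-2*((3*(4*((x^2) + 4))) - 9) = -102] leading coefficient -2: divide by -2 ⇒ div: (3*(4*((x^2) + 4))) - 9 = 51.
Step 2. [(3*(4*((x^2) + 4))) - 9 = 51] 3 | LHS and 3 | 51: pull 3 out. So factor: (4*((x^2) + 4)) - 3 = 17.
Step 3. [(4*((x^2) + 4)) - 3 = 17] add 3: x sits inside (… - 3) ⇒ sub: 4*((x^2) + 4) = 20.
Step 4. [4*((x^2) + 4) = 20] 4·(inner) — divide through by 4. So div: (x^2) + 4 = 5.
Step 5. [(x^2) + 4 = 5] the outer +4 inverts by subtracting 4. So sub: x^2 = 1.
Step 6. [x^2 = 1] √ both sides: 1 ≥ 0 gives two branches, so sqrt: x = 1 or -1.

Answer: x ∈ {-1, 1}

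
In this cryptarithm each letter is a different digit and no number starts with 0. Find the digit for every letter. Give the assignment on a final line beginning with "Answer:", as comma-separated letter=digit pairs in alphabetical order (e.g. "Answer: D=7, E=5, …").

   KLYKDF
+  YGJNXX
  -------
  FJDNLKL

Step 1. [col 1: F + X ≡ L (mod 10)] several values work for X in column 1 (F + X ≡ L (mod 10), carry-in 0); try X=6 ⇒ X=6.
Step 2. [col 1: F + X ≡ L (mod 10)] several values work for L in column 1 (F + X ≡ L (mod 10), carry-in 0); try L=7, so L=7.
Step 3. [col 1: F + X ≡ L (mod 10)] from column 1 (X=6, L=7, carry-in 0, digits 6,7 already taken and all letters distinct): F must equal 1. So F=1.
Step 4. [col 2: D + X ≡ K (mod 10)] K=4 is one option consistent with column 2 (D + X ≡ K (mod 10), carry-in 0) — take it ⇒ K=4.
Step 5. [col 2: D + X ≡ K (mod 10)] column 2: given X=6, K=4, carry-in 0, and digits 1,4,6,7 already taken and all letters distinct, D+X≡K (mod 10) forces D=8, so D=8.
Step 6. [col 3: K + N ≡ L (mod 10)] from column 3 (K=4, L=7, carry-in 1, digits 1,4,6,7,8 already taken and all letters distinct): N must equal 2 ⇒ N=2.
Step 7. [col 4: Y + J ≡ N (mod 10)] several values work for J in column 4 (Y + J ≡ N (mod 10), carry-in 0); try J=3 ⇒ J=3.
Step 8. [col 4: Y + J ≡ N (mod 10)] in column 4 we have Y+J≡N with carry-in 0; given J=3, N=2 and digits 1,2,3,4,6,7,8 already taken and all letters distinct, that pins Y to 9 ⇒ Y=9.
Step 9. [col 5: L + G ≡ D (mod 10)] column 5 reads L+G+carry(1)=D with L=7, D=8; with digits 1,2,3,4,6,7,8,9 already taken and all letters distinct, the only value for G is 0, so G=0.

Answer: D=8, F=1, G=0, J=3, K=4, L=7, N=2, X=6, Y=9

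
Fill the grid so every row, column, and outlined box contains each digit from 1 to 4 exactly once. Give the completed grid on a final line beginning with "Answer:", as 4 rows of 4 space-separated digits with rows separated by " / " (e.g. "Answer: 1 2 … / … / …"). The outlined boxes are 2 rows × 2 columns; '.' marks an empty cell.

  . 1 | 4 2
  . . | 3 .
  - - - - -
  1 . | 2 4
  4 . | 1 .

Step 1. [r4c2∈{2,3}] in row 4, 2 fits only at r4c2. So r4c2=2.
Step 2. [r3c2∈{3}] r3c2's peers cover all but 3 ⇒ r3c2=3.
Step 3. [r2c1∈{2}] only 2 remains possible at r2c1. So r2c1=2.
Step 4. [r4c4∈{3}] r4c4 is down to just 3 ⇒ r4c4=3.
Step 5. [r2c2∈{4}] r2c2 is down to just 4. So r2c2=4.
Step 6. [r2c4∈{1}] nothing but 1 survives at r2c4. So r2c4=1.
Step 7. [r1c1∈{3}] r1c1's peers cover all but 3. So r1c1=3.

Answer: 3 1 4 2 / 2 4 3 1 / 1 3 2 4 / 4 2 1 3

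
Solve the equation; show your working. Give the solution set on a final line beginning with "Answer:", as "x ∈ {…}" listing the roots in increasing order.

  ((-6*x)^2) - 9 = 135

Step 1. [((-6*x)^2) - 9 = 135] add 9: x sits inside (… - 9), so sub: (-6*x)^2 = 144.
Step 2. [(-6*x)^2 = 144] 144 ≥ 0, LHS is (·)² — take ±√ ⇒ sqrt: -6*x = 12 or -12.
Step 3. [-6*x = 12 or -12] -6·(inner) — divide through by -6, so div: x = -2 or 2.

Answer: x ∈ {-2, 2}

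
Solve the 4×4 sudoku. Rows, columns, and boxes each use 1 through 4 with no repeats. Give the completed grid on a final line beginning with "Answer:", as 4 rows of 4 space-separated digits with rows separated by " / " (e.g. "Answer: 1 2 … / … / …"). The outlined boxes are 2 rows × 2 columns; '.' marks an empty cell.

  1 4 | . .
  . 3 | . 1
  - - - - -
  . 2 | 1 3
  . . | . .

Step 1. [r4c4∈{2,4}] r4c4 is the only open cell in col 4 admitting 4, so r4c4=4.
Step 2. [r4c3∈{2}] r4c3 is down to just 2, so r4c3=2.
Step 3. [r4c1∈{3}] only 3 remains possible at r4c1. So r4c1=3.
Step 4. [r1c4∈{2}] r1c4 is down to just 2, so r1c4=2.
Step 5. [r2c1∈{2}] nothing but 2 survives at r2c1 ⇒ r2c1=2.
Step 6. [r2c3∈{4}] r2c3 has the single candidate 4 ⇒ r2c3=4.
Step 7. [r3c1∈{4}] nothing but 4 survives at r3c1 ⇒ r3c1=4.
Step 8. [r4c2∈{1}] r4c2's peers cover all but 1. So r4c2=1.
Step 9. [r1c3∈{3}] r1c3 has the single candidate 3, so r1c3=3.

Answer: 1 4 3 2 / 2 3 4 1 / 4 2 1 3 / 3 1 2 4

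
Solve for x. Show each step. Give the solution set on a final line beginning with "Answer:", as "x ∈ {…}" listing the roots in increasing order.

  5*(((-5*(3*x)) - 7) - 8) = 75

Step 1. [5*(((-5*(3*x)) - 7) - 8) = 75] divide by the outer 5 ⇒ div: ((-5*(3*x)) - 7) - 8 = 15.
Step 2. [((-5*(3*x)) - 7) - 8 = 15] peel the -8: add 8 from each side, so sub: (-5*(3*x)) - 7 = 23.
Step 3. [(-5*(3*x)) - 7 = 23] peel the -7: add 7 from each side ⇒ sub: -5*(3*x) = 30.
Step 4. [-5*(3*x) = 30] leading coefficient -5: divide by -5 ⇒ div: 3*x = -6.
Step 5. [3*x = -6] leading coefficient 3: divide by 3, so div: x = -2.

Answer: x ∈ {-2}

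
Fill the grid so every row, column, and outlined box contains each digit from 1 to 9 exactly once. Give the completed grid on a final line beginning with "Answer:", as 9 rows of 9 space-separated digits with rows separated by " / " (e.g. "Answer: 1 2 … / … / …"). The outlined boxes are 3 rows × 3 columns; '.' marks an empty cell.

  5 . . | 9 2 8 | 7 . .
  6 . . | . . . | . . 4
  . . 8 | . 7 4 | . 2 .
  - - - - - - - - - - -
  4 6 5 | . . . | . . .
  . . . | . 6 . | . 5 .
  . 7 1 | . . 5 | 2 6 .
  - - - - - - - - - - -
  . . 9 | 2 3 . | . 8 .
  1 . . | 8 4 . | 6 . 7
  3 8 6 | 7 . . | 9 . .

Step 1. [r9c6∈{1}] r9c6 is down to just 1. So r9c6=1.
Step 2. [r2c6∈{3}] r2c6's peers cover all but 3. So r2c6=3.
Step 3. [r3c1∈{9}] r3c1's peers cover all but 9 ⇒ r3c1=9.
Step 4. [r5c7∈{1,3,4,8}] box 6 places 4 nowhere but r5c7. So r5c7=4.
Step 5. [r5c2∈{2,3,9}] in col 2, 9 fits only at r5c2, so r5c2=9.
Step 6. [r5c3∈{2,3}] across box 4, 3 lands solely at r5c3. So r5c3=3.
Step 7. [r5c4∈{1}] r5c4's peers cover all but 1, so r5c4=1.
Step 8. [r5c9∈{8}] only 8 remains possible at r5c9 ⇒ r5c9=8.
Step 9. [r4c8∈{1,3,7,9}] in col 8, 7 fits only at r4c8 ⇒ r4c8=7.
Step 10. [r2c5∈{1,5}] 1 has one home in col 5: r2c5, so r2c5=1.
Step 11. [r1c8∈{1,3}] across col 8, 1 lands solely at r1c8 ⇒ r1c8=1.
Step 12. [r4c4∈{3}] nothing but 3 survives at r4c4 ⇒ r4c4=3.
Step 13. [r3c7∈{3,5}] 3 has one home in col 7: r3c7. So r3c7=3.
Step 14. [r8c2∈{2,5}] row 8 places 5 nowhere but r8c2 ⇒ r8c2=5.
Step 15. [r4c6∈{2,9}] 2 has one home in row 4: r4c6, so r4c6=2.
Step 16. [r3c4∈{5,6}] across col 4, 6 lands solely at r3c4 ⇒ r3c4=6.
Step 17. [r3c9∈{5}] r3c9 is down to just 5, so r3c9=5.
Step 18. [r7c9∈{1}] only 1 remains possible at r7c9, so r7c9=1.
Step 19. [r4c9∈{9}] only 9 remains possible at r4c9 ⇒ r4c9=9.
Step 20. [r4c5∈{8}] only 8 remains possible at r4c5, so r4c5=8.
Step 21. [r7c2∈{4}] r7c2 has the single candidate 4. So r7c2=4.
Step 22. [r2c2∈{2}] only 2 remains possible at r2c2 ⇒ r2c2=2.
Step 23. [r9c9∈{2}] only 2 remains possible at r9c9. So r9c9=2.
Step 24. [r6c5∈{9}] nothing but 9 survives at r6c5, so r6c5=9.
Step 25. [r6c4∈{4}] r6c4's peers cover all but 4 ⇒ r6c4=4.
Step 26. [r6c9∈{3}] r6c9 has the single candidate 3. So r6c9=3.
Step 27. [r2c4∈{5}] r2c4 is down to just 5. So r2c4=5.
Step 28. [r2c8∈{9}] r2c8's peers cover all but 9. So r2c8=9.
Step 29. [r7c6∈{6}] r7c6 has the single candidate 6, so r7c6=6.
Step 30. [r1c2∈{3}] nothing but 3 survives at r1c2, so r1c2=3.
Step 31. [r2c3∈{7}] r2c3 has the single candidate 7 ⇒ r2c3=7.
Step 32. [r1c9∈{6}] nothing but 6 survives at r1c9, so r1c9=6.
Step 33. [r7c1∈{7}] r7c1 is down to just 7, so r7c1=7.
Step 34. [r5c1∈{2}] r5c1's peers cover all but 2 ⇒ r5c1=2.
Step 35. [r8c8∈{3}] r8c8 is down to just 3 ⇒ r8c8=3.
Step 36. [r6c1∈{8}] nothing but 8 survives at r6c1 ⇒ r6c1=8.
Step 37. [r7c7∈{5}] r7c7 has the single candidate 5. So r7c7=5.
Step 38. [r5c6∈{7}] nothing but 7 survives at r5c6. So r5c6=7.
Step 39. [r2c7∈{8}] r2c7 is down to just 8, so r2c7=8.
Step 40. [r4c7∈{1}] r4c7's peers cover all but 1 ⇒ r4c7=1.
Step 41. [r3c2∈{1}] r3c2 has the single candidate 1. So r3c2=1.
Step 42. [r8c3∈{2}] nothing but 2 survives at r8c3. So r8c3=2.
Step 43. [r8c6∈{9}] r8c6 is down to just 9 ⇒ r8c6=9.
Step 44. [r1c3∈{4}] nothing but 4 survives at r1c3, so r1c3=4.
Step 45. [r9c5∈{5}] r9c5 has the single candidate 5. So r9c5=5.
Step 46. [r9c8∈{4}] r9c8 is down to just 4 ⇒ r9c8=4.

Answer: 5 3 4 9 2 8 7 1 6 / 6 2 7 5 1 3 8 9 4 / 9 1 8 6 7 4 3 2 5 / 4 6 5 3 8 2 1 7 9 / 2 9 3 1 6 7 4 5 8 / 8 7 1 4 9 5 2 6 3 / 7 4 9 2 3 6 5 8 1 / 1 5 2 8 4 9 6 3 7 / 3 8 6 7 5 1 9 4 2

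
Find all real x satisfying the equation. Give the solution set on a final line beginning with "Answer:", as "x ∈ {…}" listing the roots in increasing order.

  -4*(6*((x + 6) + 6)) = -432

Step 1. [-4*(6*((x + 6) + 6)) = -432] leading coefficient -4: divide by -4 ⇒ div: 6*((x + 6) + 6) = 108.
Step 2. [6*((x + 6) + 6) = 108] divide by the outer 6, so div: (x + 6) + 6 = 18.
Step 3. [(x + 6) + 6 = 18] +6 is outermost — subtract 6 both sides. So sub: x + 6 = 12.
Step 4. [x + 6 = 12] subtract 6: x sits inside (… + 6). So sub: x = 6.

Answer: x ∈ {6}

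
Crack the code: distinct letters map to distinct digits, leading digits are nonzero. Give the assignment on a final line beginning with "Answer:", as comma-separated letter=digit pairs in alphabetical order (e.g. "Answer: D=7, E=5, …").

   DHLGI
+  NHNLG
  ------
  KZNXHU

Step 1. [K] adding two 5-digit numbers gives at most 5+1 digits, and here it does — K is that final carry and must be 1 ⇒ K=1.
Step 2. [col 1: I + G ≡ U (mod 10)] no forcing yet in column 1 (carry-in 0); U=6 is free and consistent — try it, so U=6.
Step 3. [col 1: I + G ≡ U (mod 10)] G=7 is one option consistent with column 1 (I + G ≡ U (mod 10), carry-in 0) — take it, so G=7.
Step 4. [col 1: I + G ≡ U (mod 10)] in column 1 we have I+G≡U with carry-in 0; given G=7, U=6 and digits 1,6,7 already taken and all letters distinct, that pins I to 9 ⇒ I=9.
Step 5. [col 2: G + L ≡ H (mod 10)] no forcing yet in column 2 (carry-in 1); L=4 is free and consistent — try it, so L=4.
Step 6. [col 2: G + L ≡ H (mod 10)] from column 2 (G=7, L=4, carry-in 1, digits 1,4,6,7,9 already taken and all letters distinct): H must equal 2. So H=2.
Step 7. [col 3: L + N ≡ X (mod 10)] several values work for N in column 3 (L + N ≡ X (mod 10), carry-in 1); try N=5 ⇒ N=5.
Step 8. [col 3: L + N ≡ X (mod 10)] column 3: given L=4, N=5, carry-in 1, and digits 1,2,4,5,6,7,9 already taken and all letters distinct, L+N≡X (mod 10) forces X=0. So X=0.
Step 9. [col 5: D + N ≡ Z (mod 10)] no forcing yet in column 5 (carry-in 0); Z=3 is free and consistent — try it, so Z=3.
Step 10. [col 5: D + N ≡ Z (mod 10)] column 5 reads D+N+carry(0)=Z with N=5, Z=3; with digits 0,1,2,3,4,5,6,7,9 already taken and all letters distinct, the only value for D is 8. So D=8.

Answer: D=8, G=7, H=2, I=9, K=1, L=4, N=5, U=6, X=0, Z=3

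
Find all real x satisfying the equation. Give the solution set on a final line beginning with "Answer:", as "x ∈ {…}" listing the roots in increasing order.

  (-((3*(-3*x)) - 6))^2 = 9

Step 1. [(-((3*(-3*x)) - 6))^2 = 9] 9 ≥ 0, LHS is (·)² — take ±√ ⇒ sqrt: -((3*(-3*x)) - 6) = 3 or -3.
Step 2. [-((3*(-3*x)) - 6) = 3 or -3] flip signs both sides. So neg: (3*(-3*x)) - 6 = -3 or 3.
Step 3. [(3*(-3*x)) - 6 = -3 or 3] 3 | LHS and 3 | -3 or 3: pull 3 out, so factor: (-3*x) - 2 = -1 or 1.
Step 4. [(-3*x) - 2 = -1 or 1] add 2: x sits inside (… - 2). So sub: -3*x = 1 or 3.
Step 5. [-3*x = 1 or 3] -3 out front; divide by -3 ⇒ div: x = -1/3 or -1.

Answer: x ∈ {-1, -1/3}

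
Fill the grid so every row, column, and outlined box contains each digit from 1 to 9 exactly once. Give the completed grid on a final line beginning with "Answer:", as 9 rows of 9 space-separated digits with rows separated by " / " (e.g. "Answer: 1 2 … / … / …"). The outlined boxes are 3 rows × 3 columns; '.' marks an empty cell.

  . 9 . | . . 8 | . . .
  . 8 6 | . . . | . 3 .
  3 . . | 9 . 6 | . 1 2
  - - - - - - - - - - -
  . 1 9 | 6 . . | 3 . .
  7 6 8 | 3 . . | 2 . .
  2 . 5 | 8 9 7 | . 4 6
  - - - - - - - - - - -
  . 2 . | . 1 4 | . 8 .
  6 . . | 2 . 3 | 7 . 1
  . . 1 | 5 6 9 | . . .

Step 1. [r9c7∈{4}] nothing but 4 survives at r9c7. So r9c7=4.
Step 2. [r5c5∈{4,5}] across row 5, 4 lands solely at r5c5. So r5c5=4.
Step 3. [r8c8∈{5,9}] row 8 places 9 nowhere but r8c8, so r8c8=9.
Step 4. [r5c8∈{5}] only 5 remains possible at r5c8, so r5c8=5.
Step 5. [r8c3∈{4}] r8c3 has the single candidate 4, so r8c3=4.
Step 6. [r3c2∈{4,5,7}] r3c2 is the only open cell in row 3 admitting 4 ⇒ r3c2=4.
Step 7. [r3c3∈{7}] r3c3 is down to just 7. So r3c3=7.
Step 8. [r3c5∈{5}] only 5 remains possible at r3c5. So r3c5=5.
Step 9. [r4c5∈{2}] r4c5 is down to just 2, so r4c5=2.
Step 10. [r2c5∈{7}] only 7 remains possible at r2c5 ⇒ r2c5=7.
Step 11. [r7c3∈{3}] r7c3 has the single candidate 3 ⇒ r7c3=3.
Step 12. [r7c9∈{5}] nothing but 5 survives at r7c9 ⇒ r7c9=5.
Step 13. [r2c7∈{5,9}] in col 7, 9 fits only at r2c7. So r2c7=9.
Step 14. [r2c9∈{4}] only 4 remains possible at r2c9, so r2c9=4.
Step 15. [r2c4∈{1}] only 1 remains possible at r2c4 ⇒ r2c4=1.
Step 16. [r4c8∈{7}] r4c8 has the single candidate 7. So r4c8=7.
Step 17. [r1c7∈{5,6}] r1c7 is the only open cell in col 7 admitting 5 ⇒ r1c7=5.
Step 18. [r1c8∈{6}] r1c8 has the single candidate 6 ⇒ r1c8=6.
Step 19. [r4c6∈{5}] r4c6 is down to just 5 ⇒ r4c6=5.
Step 20. [r7c4∈{7}] r7c4's peers cover all but 7 ⇒ r7c4=7.
Step 21. [r1c4∈{4}] nothing but 4 survives at r1c4. So r1c4=4.
Step 22. [r5c9∈{9}] r5c9 is down to just 9. So r5c9=9.
Step 23. [r9c1∈{8}] r9c1's peers cover all but 8 ⇒ r9c1=8.
Step 24. [r3c7∈{8}] r3c7 has the single candidate 8, so r3c7=8.
Step 25. [r1c9∈{7}] nothing but 7 survives at r1c9. So r1c9=7.
Step 26. [r1c5∈{3}] nothing but 3 survives at r1c5, so r1c5=3.
Step 27. [r2c1∈{5}] r2c1 is down to just 5 ⇒ r2c1=5.
Step 28. [r8c2∈{5}] r8c2's peers cover all but 5 ⇒ r8c2=5.
Step 29. [r9c9∈{3}] r9c9 has the single candidate 3, so r9c9=3.
Step 30. [r2c6∈{2}] r2c6 is down to just 2 ⇒ r2c6=2.
Step 31. [r9c2∈{7}] nothing but 7 survives at r9c2, so r9c2=7.
Step 32. [r6c2∈{3}] only 3 remains possible at r6c2 ⇒ r6c2=3.
Step 33. [r6c7∈{1}] r6c7's peers cover all but 1. So r6c7=1.
Step 34. [r7c1∈{9}] r7c1 has the single candidate 9. So r7c1=9.
Step 35. [r1c3∈{2}] nothing but 2 survives at r1c3, so r1c3=2.
Step 36. [r5c6∈{1}] only 1 remains possible at r5c6 ⇒ r5c6=1.
Step 37. [r7c7∈{6}] r7c7 is down to just 6 ⇒ r7c7=6.
Step 38. [r4c9∈{8}] only 8 remains possible at r4c9, so r4c9=8.
Step 39. [r4c1∈{4}] r4c1 is down to just 4. So r4c1=4.
Step 40. [r9c8∈{2}] only 2 remains possible at r9c8, so r9c8=2.
Step 41. [r8c5∈{8}] r8c5 is down to just 8, so r8c5=8.
Step 42. [r1c1∈{1}] r1c1 has the single candidate 1. So r1c1=1.

Answer: 1 9 2 4 3 8 5 6 7 / 5 8 6 1 7 2 9 3 4 / 3 4 7 9 5 6 8 1 2 / 4 1 9 6 2 5 3 7 8 / 7 6 8 3 4 1 2 5 9 / 2 3 5 8 9 7 1 4 6 / 9 2 3 7 1 4 6 8 5 / 6 5 4 2 8 3 7 9 1 / 8 7 1 5 6 9 4 2 3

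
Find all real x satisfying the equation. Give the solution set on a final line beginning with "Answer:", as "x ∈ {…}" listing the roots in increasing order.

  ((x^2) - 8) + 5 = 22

Step 1. [((x^2) - 8) + 5 = 22] subtract 5: x sits inside (… + 5) ⇒ sub: (x^2) - 8 = 17.
Step 2. [(x^2) - 8 = 17] peel the -8: add 8 from each side, so sub: x^2 = 25.
Step 3. [x^2 = 25] √ both sides: 25 ≥ 0 gives two branches. So sqrt: x = 5 or -5.

Answer: x ∈ {-5, 5}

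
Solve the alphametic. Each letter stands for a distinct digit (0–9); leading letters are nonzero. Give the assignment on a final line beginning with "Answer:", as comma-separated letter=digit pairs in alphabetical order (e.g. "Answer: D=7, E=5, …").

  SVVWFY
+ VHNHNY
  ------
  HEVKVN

Step 1. [col 1: Y + Y ≡ N (mod 10)] Y=5 is one option consistent with column 1 (Y + Y ≡ N (mod 10), carry-in 0) — take it ⇒ Y=5.
Step 2. [col 1: Y + Y ≡ N (mod 10)] in column 1 we have Y+Y≡N with carry-in 0; given Y=5 and digits 5 already taken and all letters distinct, that pins N to 0 ⇒ N=0.
Step 3. [col 2: F + N ≡ V (mod 10)] several values work for F in column 2 (F + N ≡ V (mod 10), carry-in 1); try F=1. So F=1.
Step 4. [col 2: F + N ≡ V (mod 10)] column 2: given F=1, N=0, carry-in 1, and digits 0,1,5 already taken and all letters distinct, F+N≡V (mod 10) forces V=2. So V=2.
Step 5. [col 3: W + H ≡ K (mod 10)] W=3 is one option consistent with column 3 (W + H ≡ K (mod 10), carry-in 0) — take it ⇒ W=3.
Step 6. [col 3: W + H ≡ K (mod 10)] column 3 (W + H ≡ K (mod 10), carry-in 0) doesn't pin H yet; pick H=6 and continue, so H=6.
Step 7. [col 3: W + H ≡ K (mod 10)] from column 3 (W=3, H=6, carry-in 0, digits 0,1,2,3,5,6 already taken and all letters distinct): K must equal 9, so K=9.
Step 8. [col 5: V + H ≡ E (mod 10)] in column 5 we have V+H≡E with carry-in 0; given V=2, H=6 and digits 0,1,2,3,5,6,9 already taken and all letters distinct, that pins E to 8, so E=8.
Step 9. [col 6: S + V ≡ H (mod 10)] from column 6 (V=2, H=6, carry-in 0, digits 0,1,2,3,5,6,8,9 already taken and all letters distinct): S must equal 4 ⇒ S=4.

Answer: E=8, F=1, H=6, K=9, N=0, S=4, V=2, W=3, Y=5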